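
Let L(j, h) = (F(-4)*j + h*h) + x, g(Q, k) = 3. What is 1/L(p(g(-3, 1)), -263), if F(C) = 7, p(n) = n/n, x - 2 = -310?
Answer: 1/68868 ≈ 1.4521e-5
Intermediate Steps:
x = -308 (x = 2 - 310 = -308)
p(n) = 1
L(j, h) = -308 + h² + 7*j (L(j, h) = (7*j + h*h) - 308 = (7*j + h²) - 308 = (h² + 7*j) - 308 = -308 + h² + 7*j)
1/L(p(g(-3, 1)), -263) = 1/(-308 + (-263)² + 7*1) = 1/(-308 + 69169 + 7) = 1/68868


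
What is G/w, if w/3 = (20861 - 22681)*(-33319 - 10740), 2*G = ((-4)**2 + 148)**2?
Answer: 3362/60140535 ≈ 5.5902e-5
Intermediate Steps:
G = 13448 (G = ((-4)**2 + 148)**2/2 = (16 + 148)**2/2 = (1/2)*164**2 = (1/2)*26896 = 13448)
w = 240562140 (w = 3*((20861 - 22681)*(-33319 - 10740)) = 3*(-1820*(-44059)) = 3*80187380 = 240562140)
G/w = 13448/240562140 = 13448*(1/240562140) = 3362/60140535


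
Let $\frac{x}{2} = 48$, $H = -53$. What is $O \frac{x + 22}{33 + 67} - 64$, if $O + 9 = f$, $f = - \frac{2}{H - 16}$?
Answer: $- \frac{257321}{3450} \approx -74.586$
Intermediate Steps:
$x = 96$ ($x = 2 \cdot 48 = 96$)
$f = \frac{2}{69}$ ($f = - \frac{2}{-53 - 16} = - \frac{2}{-69} = \left(-2\right) \left(- \frac{1}{69}\right) = \frac{2}{69} \approx 0.028986$)
$O = - \frac{619}{69}$ ($O = -9 + \frac{2}{69} = - \frac{619}{69} \approx -8.971$)
$O \frac{x + 22}{33 + 67} - 64 = - \frac{619 \frac{96 + 22}{33 + 67}}{69} - 64 = - \frac{619 \cdot \frac{118}{100}}{69} - 64 = - \frac{619 \cdot 118 \cdot \frac{1}{100}}{69} - 64 = \left(- \frac{619}{69}\right) \frac{59}{50} - 64 = - \frac{36521}{3450} - 64 = - \frac{257321}{3450}$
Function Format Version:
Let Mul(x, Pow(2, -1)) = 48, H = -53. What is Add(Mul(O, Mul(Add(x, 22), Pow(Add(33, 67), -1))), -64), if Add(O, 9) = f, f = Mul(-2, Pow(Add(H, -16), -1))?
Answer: Rational(-257321, 3450) ≈ -74.586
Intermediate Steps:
x = 96 (x = Mul(2, 48) = 96)
f = Rational(2, 69) (f = Mul(-2, Pow(Add(-53, -16), -1)) = Mul(-2, Pow(-69, -1)) = Mul(-2, Rational(-1, 69)) = Rational(2, 69) ≈ 0.028986)
O = Rational(-619, 69) (O = Add(-9, Rational(2, 69)) = Rational(-619, 69) ≈ -8.9710)
Add(Mul(O, Mul(Add(x, 22), Pow(Add(33, 67), -1))), -64) = Add(Mul(Rational(-619, 69), Mul(Add(96, 22), Pow(Add(33, 67), -1))), -64) = Add(Mul(Rational(-619, 69), Mul(118, Pow(100, -1))), -64) = Add(Mul(Rational(-619, 69), Mul(118, Rational(1, 100))), -64) = Add(Mul(Rational(-619, 69), Rational(59, 50)), -64) = Add(Rational(-36521, 3450), -64) = Rational(-257321, 3450)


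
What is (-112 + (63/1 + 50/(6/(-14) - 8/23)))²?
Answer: 321489/25 ≈ 12860.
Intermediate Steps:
(-112 + (63/1 + 50/(6/(-14) - 8/23)))² = (-112 + (63*1 + 50/(6*(-1/14) - 8*1/23)))² = (-112 + (63 + 50/(-3/7 - 8/23)))² = (-112 + (63 + 50/(-125/161)))² = (-112 + (63 + 50*(-161/125)))² = (-112 + (63 - 322/5))² = (-112 - 7/5)² = (-567/5)² = 321489/25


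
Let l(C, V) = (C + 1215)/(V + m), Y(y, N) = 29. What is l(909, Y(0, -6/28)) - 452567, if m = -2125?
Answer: -237145639/524 ≈ -4.5257e+5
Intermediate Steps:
l(C, V) = (1215 + C)/(-2125 + V) (l(C, V) = (C + 1215)/(V - 2125) = (1215 + C)/(-2125 + V))
l(909, Y(0, -6/28)) - 452567 = (1215 + 909)/(-2125 + 29) - 452567 = 2124/(-2096) - 452567 = -1/2096*2124 - 452567 = -531/524 - 452567 = -237145639/524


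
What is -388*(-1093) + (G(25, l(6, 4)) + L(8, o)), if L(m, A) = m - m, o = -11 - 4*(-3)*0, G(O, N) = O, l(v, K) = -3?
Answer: 424109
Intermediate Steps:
o = -11 (o = -11 + 12*0 = -11 + 0 = -11)
L(m, A) = 0
-388*(-1093) + (G(25, l(6, 4)) + L(8, o)) = -388*(-1093) + (25 + 0) = 424084 + 25 = 424109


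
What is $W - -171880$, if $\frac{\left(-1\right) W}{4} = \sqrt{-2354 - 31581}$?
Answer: $171880 - 4 i \sqrt{33935} \approx 1.7188 \cdot 10^{5} - 736.86 i$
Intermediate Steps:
$W = - 4 i \sqrt{33935}$ ($W = - 4 \sqrt{-2354 - 31581} = - 4 \sqrt{-33935} = - 4 i \sqrt{33935} \approx - 736.86 i$)
$W - -171880 = - 4 i \sqrt{33935} - -171880 = - 4 i \sqrt{33935} + \left(-33971 + 205851\right) = - 4 i \sqrt{33935} + 171880 = 171880 - 4 i \sqrt{33935}$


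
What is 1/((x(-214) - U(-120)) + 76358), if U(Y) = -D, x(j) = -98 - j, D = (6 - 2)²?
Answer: 1/76490 ≈ 1.3074e-5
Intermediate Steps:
D = 16 (D = 4² = 16)
U(Y) = -16 (U(Y) = -1*16 = -16)
1/((x(-214) - U(-120)) + 76358) = 1/(((-98 - 1*(-214)) - 1*(-16)) + 76358) = 1/(((-98 + 214) + 16) + 76358) = 1/((116 + 16) + 76358) = 1/(132 + 76358) = 1/76490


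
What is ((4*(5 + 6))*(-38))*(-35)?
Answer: 58520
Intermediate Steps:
((4*(5 + 6))*(-38))*(-35) = ((4*11)*(-38))*(-35) = (44*(-38))*(-35) = -1672*(-35) = 58520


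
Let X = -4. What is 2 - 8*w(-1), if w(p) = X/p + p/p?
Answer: -38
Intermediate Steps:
w(p) = 1 - 4/p (w(p) = -4/p + p/p = -4/p + 1 = 1 - 4/p)
2 - 8*w(-1) = 2 - 8*(-4 - 1)/(-1) = 2 - (-8)*(-5) = 2 - 8*5 = 2 - 40 = -38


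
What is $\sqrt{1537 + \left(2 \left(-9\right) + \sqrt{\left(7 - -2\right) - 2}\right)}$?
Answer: $\sqrt{1519 + \sqrt{7}} \approx 39.008$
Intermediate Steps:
$\sqrt{1537 + \left(2 \left(-9\right) + \sqrt{\left(7 - -2\right) - 2}\right)} = \sqrt{1537 - \left(18 - \sqrt{\left(7 + 2\right) - 2}\right)} = \sqrt{1537 - \left(18 - \sqrt{9 - 2}\right)} = \sqrt{1537 - \left(18 - \sqrt{7}\right)} = \sqrt{1519 + \sqrt{7}}$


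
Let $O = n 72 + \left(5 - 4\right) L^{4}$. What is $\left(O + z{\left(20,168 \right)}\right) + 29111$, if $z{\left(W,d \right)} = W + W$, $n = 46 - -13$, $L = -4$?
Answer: $33655$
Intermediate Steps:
$n = 59$ ($n = 46 + 13 = 59$)
$z{\left(W,d \right)} = 2 W$
$O = 4504$ ($O = 59 \cdot 72 + \left(5 - 4\right) \left(-4\right)^{4} = 4248 + 1 \cdot 256 = 4248 + 256 = 4504$)
$\left(O + z{\left(20,168 \right)}\right) + 29111 = \left(4504 + 2 \cdot 20\right) + 29111 = \left(4504 + 40\right) + 29111 = 4544 + 29111 = 33655$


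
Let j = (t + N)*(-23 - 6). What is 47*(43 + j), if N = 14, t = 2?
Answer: -19787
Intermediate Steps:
j = -464 (j = (2 + 14)*(-23 - 6) = 16*(-29) = -464)
47*(43 + j) = 47*(43 - 464) = 47*(-421) = -19787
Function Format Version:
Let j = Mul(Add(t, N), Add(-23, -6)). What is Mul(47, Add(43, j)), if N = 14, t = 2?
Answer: -19787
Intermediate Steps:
j = -464 (j = Mul(Add(2, 14), Add(-23, -6)) = Mul(16, -29) = -464)
Mul(47, Add(43, j)) = Mul(47, Add(43, -464)) = Mul(47, -421) = -19787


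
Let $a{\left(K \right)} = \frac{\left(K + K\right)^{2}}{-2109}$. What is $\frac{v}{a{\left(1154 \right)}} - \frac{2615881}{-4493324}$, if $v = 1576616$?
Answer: $- \frac{932921340662717}{1495957865996} \approx -623.63$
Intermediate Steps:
$a{\left(K \right)} = - \frac{4 K^{2}}{2109}$ ($a{\left(K \right)} = \left(2 K\right)^{2} \left(- \frac{1}{2109}\right) = 4 K^{2} \left(- \frac{1}{2109}\right) = - \frac{4 K^{2}}{2109}$)
$\frac{v}{a{\left(1154 \right)}} - \frac{2615881}{-4493324} = \frac{1576616}{\left(- \frac{4}{2109}\right) 1154^{2}} - \frac{2615881}{-4493324} = \frac{1576616}{\left(- \frac{4}{2109}\right) 1331716} - - \frac{2615881}{4493324} = \frac{1576616}{- \frac{5326864}{2109}} + \frac{2615881}{4493324} = 1576616 \left(- \frac{2109}{5326864}\right) + \frac{2615881}{4493324} = - \frac{415635393}{665858} + \frac{2615881}{4493324} = - \frac{932921340662717}{1495957865996}$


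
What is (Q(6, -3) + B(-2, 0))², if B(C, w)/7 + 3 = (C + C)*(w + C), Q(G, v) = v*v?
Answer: 1936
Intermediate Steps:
Q(G, v) = v²
B(C, w) = -21 + 14*C*(C + w) (B(C, w) = -21 + 7*((C + C)*(w + C)) = -21 + 7*((2*C)*(C + w)) = -21 + 7*(2*C*(C + w)) = -21 + 14*C*(C + w))
(Q(6, -3) + B(-2, 0))² = ((-3)² + (-21 + 14*(-2)² + 14*(-2)*0))² = (9 + (-21 + 14*4 + 0))² = (9 + (-21 + 56 + 0))² = (9 + 35)² = 44² = 1936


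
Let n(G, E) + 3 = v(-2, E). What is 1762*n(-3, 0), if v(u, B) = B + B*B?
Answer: -5286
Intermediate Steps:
v(u, B) = B + B²
n(G, E) = -3 + E*(1 + E)
1762*n(-3, 0) = 1762*(-3 + 0*(1 + 0)) = 1762*(-3 + 0*1) = 1762*(-3 + 0) = 1762*(-3) = -5286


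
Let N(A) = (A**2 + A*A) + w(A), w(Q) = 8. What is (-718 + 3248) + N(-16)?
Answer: 3050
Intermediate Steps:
N(A) = 8 + 2*A**2 (N(A) = (A**2 + A*A) + 8 = (A**2 + A**2) + 8 = 2*A**2 + 8 = 8 + 2*A**2)
(-718 + 3248) + N(-16) = (-718 + 3248) + (8 + 2*(-16)**2) = 2530 + (8 + 2*256) = 2530 + (8 + 512) = 2530 + 520 = 3050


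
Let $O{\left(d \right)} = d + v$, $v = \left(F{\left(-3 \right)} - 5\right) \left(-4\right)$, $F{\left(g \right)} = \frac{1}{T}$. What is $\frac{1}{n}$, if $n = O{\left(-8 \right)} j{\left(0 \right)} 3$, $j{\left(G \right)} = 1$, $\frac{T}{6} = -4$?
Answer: $\frac{2}{73} \approx 0.027397$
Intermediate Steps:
$T = -24$ ($T = 6 \left(-4\right) = -24$)
$F{\left(g \right)} = - \frac{1}{24}$ ($F{\left(g \right)} = \frac{1}{-24} = - \frac{1}{24}$)
$v = \frac{121}{6}$ ($v = \left(- \frac{1}{24} - 5\right) \left(-4\right) = \left(- \frac{121}{24}\right) \left(-4\right) = \frac{121}{6} \approx 20.167$)
$O{\left(d \right)} = \frac{121}{6} + d$ ($O{\left(d \right)} = d + \frac{121}{6} = \frac{121}{6} + d$)
$n = \frac{73}{2}$ ($n = \left(\frac{121}{6} - 8\right) 1 \cdot 3 = \frac{73}{6} \cdot 3 = \frac{73}{2} \approx 36.5$)
$\frac{1}{n} = \frac{1}{\frac{73}{2}} = \frac{2}{73}$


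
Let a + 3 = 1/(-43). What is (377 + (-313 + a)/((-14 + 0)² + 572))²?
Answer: 154665512458681/1090584576 ≈ 1.4182e+5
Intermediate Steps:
a = -130/43 (a = -3 + 1/(-43) = -3 - 1/43 = -130/43 ≈ -3.0233)
(377 + (-313 + a)/((-14 + 0)² + 572))² = (377 + (-313 - 130/43)/((-14 + 0)² + 572))² = (377 - 13589/(43*((-14)² + 572)))² = (377 - 13589/(43*(196 + 572)))² = (377 - 13589/43/768)² = (377 - 13589/43*1/768)² = (377 - 13589/33024)² = (12436459/33024)² = 154665512458681/1090584576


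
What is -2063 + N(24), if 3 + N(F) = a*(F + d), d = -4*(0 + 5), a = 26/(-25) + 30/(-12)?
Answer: -52004/25 ≈ -2080.2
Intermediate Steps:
a = -177/50 (a = 26*(-1/25) + 30*(-1/12) = -26/25 - 5/2 = -177/50 ≈ -3.5400)
d = -20 (d = -4*5 = -20)
N(F) = 339/5 - 177*F/50 (N(F) = -3 - 177*(F - 20)/50 = -3 - 177*(-20 + F)/50 = -3 + (354/5 - 177*F/50) = 339/5 - 177*F/50)
-2063 + N(24) = -2063 + (339/5 - 177/50*24) = -2063 + (339/5 - 2124/25) = -2063 - 429/25 = -52004/25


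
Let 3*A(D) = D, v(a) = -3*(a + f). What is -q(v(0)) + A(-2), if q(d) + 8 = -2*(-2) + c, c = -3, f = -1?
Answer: 19/3 ≈ 6.3333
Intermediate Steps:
v(a) = 3 - 3*a (v(a) = -3*(a - 1) = -3*(-1 + a) = 3 - 3*a)
A(D) = D/3
q(d) = -7 (q(d) = -8 + (-2*(-2) - 3) = -8 + (4 - 3) = -8 + 1 = -7)
-q(v(0)) + A(-2) = -1*(-7) + (⅓)*(-2) = 7 - ⅔ = 19/3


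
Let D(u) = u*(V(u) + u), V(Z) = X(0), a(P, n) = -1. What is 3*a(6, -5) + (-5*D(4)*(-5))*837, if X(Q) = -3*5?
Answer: -920703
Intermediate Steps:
X(Q) = -15
V(Z) = -15
D(u) = u*(-15 + u)
3*a(6, -5) + (-5*D(4)*(-5))*837 = 3*(-1) + (-20*(-15 + 4)*(-5))*837 = -3 + (-20*(-11)*(-5))*837 = -3 + (-5*(-44)*(-5))*837 = -3 + (220*(-5))*837 = -3 - 1100*837 = -3 - 920700 = -920703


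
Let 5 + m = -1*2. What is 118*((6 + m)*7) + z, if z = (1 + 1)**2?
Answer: -822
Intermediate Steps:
m = -7 (m = -5 - 1*2 = -5 - 2 = -7)
z = 4 (z = 2**2 = 4)
118*((6 + m)*7) + z = 118*((6 - 7)*7) + 4 = 118*(-1*7) + 4 = 118*(-7) + 4 = -826 + 4 = -822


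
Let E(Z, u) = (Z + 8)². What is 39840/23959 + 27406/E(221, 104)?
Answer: 2745869794/1256433919 ≈ 2.1854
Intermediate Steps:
E(Z, u) = (8 + Z)²
39840/23959 + 27406/E(221, 104) = 39840/23959 + 27406/((8 + 221)²) = 39840*(1/23959) + 27406/(229²) = 39840/23959 + 27406/52441 = 2745869794/1256433919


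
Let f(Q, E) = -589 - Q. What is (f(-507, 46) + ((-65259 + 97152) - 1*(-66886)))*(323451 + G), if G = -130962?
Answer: 18998086833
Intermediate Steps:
(f(-507, 46) + ((-65259 + 97152) - 1*(-66886)))*(323451 + G) = ((-589 - 1*(-507)) + ((-65259 + 97152) - 1*(-66886)))*(323451 - 130962) = ((-589 + 507) + (31893 + 66886))*192489 = (-82 + 98779)*192489 = 98697*192489 = 18998086833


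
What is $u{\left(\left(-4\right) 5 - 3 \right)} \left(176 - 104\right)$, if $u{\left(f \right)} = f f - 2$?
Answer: $37944$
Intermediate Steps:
$u{\left(f \right)} = -2 + f^{2}$ ($u{\left(f \right)} = f^{2} - 2 = -2 + f^{2}$)
$u{\left(\left(-4\right) 5 - 3 \right)} \left(176 - 104\right) = \left(-2 + \left(\left(-4\right) 5 - 3\right)^{2}\right) \left(176 - 104\right) = \left(-2 + \left(-20 - 3\right)^{2}\right) 72 = \left(-2 + \left(-23\right)^{2}\right) 72 = \left(-2 + 529\right) 72 = 527 \cdot 72 = 37944$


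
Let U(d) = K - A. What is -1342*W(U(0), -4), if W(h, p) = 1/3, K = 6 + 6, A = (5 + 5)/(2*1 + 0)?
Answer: -1342/3 ≈ -447.33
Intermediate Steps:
A = 5 (A = 10/(2 + 0) = 10/2 = 10*(1/2) = 5)
K = 12
U(d) = 7 (U(d) = 12 - 1*5 = 12 - 5 = 7)
W(h, p) = 1/3
-1342*W(U(0), -4) = -1342*1/3 = -1342/3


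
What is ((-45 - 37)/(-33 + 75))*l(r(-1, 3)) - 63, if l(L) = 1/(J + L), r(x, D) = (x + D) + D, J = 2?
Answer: -9302/147 ≈ -63.279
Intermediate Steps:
r(x, D) = x + 2*D (r(x, D) = (D + x) + D = x + 2*D)
l(L) = 1/(2 + L)
((-45 - 37)/(-33 + 75))*l(r(-1, 3)) - 63 = ((-45 - 37)/(-33 + 75))/(2 + (-1 + 2*3)) - 63 = (-82/42)/(2 + (-1 + 6)) - 63 = (-82*1/42)/(2 + 5) - 63 = -41/21/7 - 63 = -41/21*1/7 - 63 = -41/147 - 63 = -9302/147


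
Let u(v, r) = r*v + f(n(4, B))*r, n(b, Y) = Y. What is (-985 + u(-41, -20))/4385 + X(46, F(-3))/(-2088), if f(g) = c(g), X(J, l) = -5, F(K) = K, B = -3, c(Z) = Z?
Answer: -39463/1831176 ≈ -0.021551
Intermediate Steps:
f(g) = g
u(v, r) = -3*r + r*v (u(v, r) = r*v - 3*r = -3*r + r*v)
(-985 + u(-41, -20))/4385 + X(46, F(-3))/(-2088) = (-985 - 20*(-3 - 41))/4385 - 5/(-2088) = (-985 - 20*(-44))*(1/4385) - 5*(-1/2088) = (-985 + 880)*(1/4385) + 5/2088 = -105*1/4385 + 5/2088 = -21/877 + 5/2088 = -39463/1831176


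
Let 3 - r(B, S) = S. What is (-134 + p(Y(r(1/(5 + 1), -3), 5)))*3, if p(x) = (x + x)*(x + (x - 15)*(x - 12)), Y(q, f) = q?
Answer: 1758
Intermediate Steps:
r(B, S) = 3 - S
p(x) = 2*x*(x + (-15 + x)*(-12 + x)) (p(x) = (2*x)*(x + (-15 + x)*(-12 + x)) = 2*x*(x + (-15 + x)*(-12 + x)))
(-134 + p(Y(r(1/(5 + 1), -3), 5)))*3 = (-134 + 2*(3 - 1*(-3))*(180 + (3 - 1*(-3))² - 26*(3 - 1*(-3))))*3 = (-134 + 2*(3 + 3)*(180 + (3 + 3)² - 26*(3 + 3)))*3 = (-134 + 2*6*(180 + 6² - 26*6))*3 = (-134 + 2*6*(180 + 36 - 156))*3 = (-134 + 2*6*60)*3 = (-134 + 720)*3 = 586*3 = 1758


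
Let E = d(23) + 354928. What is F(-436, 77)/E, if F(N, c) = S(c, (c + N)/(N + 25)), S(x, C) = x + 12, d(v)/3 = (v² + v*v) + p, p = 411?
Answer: 89/359335 ≈ 0.00024768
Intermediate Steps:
d(v) = 1233 + 6*v² (d(v) = 3*((v² + v*v) + 411) = 3*((v² + v²) + 411) = 3*(2*v² + 411) = 3*(411 + 2*v²) = 1233 + 6*v²)
S(x, C) = 12 + x
F(N, c) = 12 + c
E = 359335 (E = (1233 + 6*23²) + 354928 = (1233 + 6*529) + 354928 = (1233 + 3174) + 354928 = 4407 + 354928 = 359335)
F(-436, 77)/E = (12 + 77)/359335 = 89*(1/359335) = 89/359335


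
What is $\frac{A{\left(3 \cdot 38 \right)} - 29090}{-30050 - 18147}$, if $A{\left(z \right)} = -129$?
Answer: $\frac{29219}{48197} \approx 0.60624$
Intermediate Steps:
$\frac{A{\left(3 \cdot 38 \right)} - 29090}{-30050 - 18147} = \frac{-129 - 29090}{-30050 - 18147} = - \frac{29219}{-48197} = \left(-29219\right) \left(- \frac{1}{48197}\right) = \frac{29219}{48197}$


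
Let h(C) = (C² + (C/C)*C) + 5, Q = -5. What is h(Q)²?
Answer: 625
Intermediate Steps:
h(C) = 5 + C + C² (h(C) = (C² + 1*C) + 5 = (C² + C) + 5 = (C + C²) + 5 = 5 + C + C²)
h(Q)² = (5 - 5 + (-5)²)² = (5 - 5 + 25)² = 25² = 625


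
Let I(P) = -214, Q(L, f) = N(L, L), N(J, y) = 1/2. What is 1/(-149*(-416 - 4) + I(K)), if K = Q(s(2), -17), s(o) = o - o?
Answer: 1/62366 ≈ 1.6034e-5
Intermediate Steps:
s(o) = 0
N(J, y) = 1/2
Q(L, f) = 1/2
K = 1/2 ≈ 0.50000
1/(-149*(-416 - 4) + I(K)) = 1/(-149*(-416 - 4) - 214) = 1/(-149*(-420) - 214) = 1/(62580 - 214) = 1/62366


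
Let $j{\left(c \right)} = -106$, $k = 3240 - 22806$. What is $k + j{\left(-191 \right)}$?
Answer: $-19672$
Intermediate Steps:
$k = -19566$ ($k = 3240 - 22806 = -19566$)
$k + j{\left(-191 \right)} = -19566 - 106 = -19672$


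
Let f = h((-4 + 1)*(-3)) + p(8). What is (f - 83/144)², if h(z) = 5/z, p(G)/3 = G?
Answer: 1324801/2304 ≈ 575.00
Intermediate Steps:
p(G) = 3*G
f = 221/9 (f = 5/(((-4 + 1)*(-3))) + 3*8 = 5/((-3*(-3))) + 24 = 5/9 + 24 = 221/9 ≈ 24.556)
(f - 83/144)² = (221/9 - 83/144)² = (1151/48)² = 1324801/2304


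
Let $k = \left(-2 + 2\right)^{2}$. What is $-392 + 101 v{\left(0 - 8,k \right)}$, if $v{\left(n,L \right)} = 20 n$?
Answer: $-16552$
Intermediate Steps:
$k = 0$ ($k = 0^{2} = 0$)
$-392 + 101 v{\left(0 - 8,k \right)} = -392 + 101 \cdot 20 \left(0 - 8\right) = -392 + 101 \cdot 20 \left(-8\right) = -392 + 101 \left(-160\right) = -392 - 16160 = -16552$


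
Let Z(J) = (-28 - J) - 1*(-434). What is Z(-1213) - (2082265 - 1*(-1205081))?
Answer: -3285727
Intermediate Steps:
Z(J) = 406 - J (Z(J) = (-28 - J) + 434 = 406 - J)
Z(-1213) - (2082265 - 1*(-1205081)) = (406 - 1*(-1213)) - (2082265 - 1*(-1205081)) = (406 + 1213) - (2082265 + 1205081) = 1619 - 1*3287346 = 1619 - 3287346 = -3285727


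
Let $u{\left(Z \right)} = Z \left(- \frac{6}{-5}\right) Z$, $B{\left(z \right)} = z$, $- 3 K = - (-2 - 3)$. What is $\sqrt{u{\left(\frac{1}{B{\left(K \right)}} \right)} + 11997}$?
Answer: $\frac{3 \sqrt{833155}}{25} \approx 109.53$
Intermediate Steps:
$K = - \frac{5}{3}$ ($K = - \frac{\left(-1\right) \left(-2 - 3\right)}{3} = - \frac{\left(-1\right) \left(-5\right)}{3} = \left(- \frac{1}{3}\right) 5 = - \frac{5}{3} \approx -1.6667$)
$u{\left(Z \right)} = \frac{6 Z^{2}}{5}$ ($u{\left(Z \right)} = Z \left(\left(-6\right) \left(- \frac{1}{5}\right)\right) Z = Z \frac{6}{5} Z = \frac{6 Z}{5} Z = \frac{6 Z^{2}}{5}$)
$\sqrt{u{\left(\frac{1}{B{\left(K \right)}} \right)} + 11997} = \sqrt{\frac{6 \left(\frac{1}{- \frac{5}{3}}\right)^{2}}{5} + 11997} = \sqrt{\frac{6 \left(- \frac{3}{5}\right)^{2}}{5} + 11997} = \sqrt{\frac{6}{5} \cdot \frac{9}{25} + 11997} = \sqrt{\frac{54}{125} + 11997} = \sqrt{\frac{1499679}{125}} = \frac{3 \sqrt{833155}}{25}$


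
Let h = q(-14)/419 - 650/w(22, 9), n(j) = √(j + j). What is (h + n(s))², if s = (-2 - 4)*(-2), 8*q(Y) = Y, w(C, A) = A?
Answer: 1192390277713/227527056 - 1089463*√6/3771 ≈ 4533.0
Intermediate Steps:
q(Y) = Y/8
s = 12 (s = -6*(-2) = 12)
n(j) = √2*√j (n(j) = √(2*j) = √2*√j)
h = -1089463/15084 (h = ((⅛)*(-14))/419 - 650/9 = -7/4*1/419 - 650*⅑ = -7/1676 - 650/9 = -1089463/15084 ≈ -72.226)
(h + n(s))² = (-1089463/15084 + √2*√12)² = (-1089463/15084 + √2*(2*√3))² = (-1089463/15084 + 2*√6)²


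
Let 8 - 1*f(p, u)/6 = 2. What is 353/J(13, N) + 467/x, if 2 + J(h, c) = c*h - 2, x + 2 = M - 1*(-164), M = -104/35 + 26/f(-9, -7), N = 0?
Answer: -34350139/402572 ≈ -85.327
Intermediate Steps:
f(p, u) = 36 (f(p, u) = 48 - 6*2 = 48 - 12 = 36)
M = -1417/630 (M = -104/35 + 26/36 = -104*1/35 + 26*(1/36) = -104/35 + 13/18 = -1417/630 ≈ -2.2492)
x = 100643/630 (x = -2 + (-1417/630 - 1*(-164)) = -2 + (-1417/630 + 164) = -2 + 101903/630 = 100643/630 ≈ 159.75)
J(h, c) = -4 + c*h (J(h, c) = -2 + (c*h - 2) = -2 + (-2 + c*h) = -4 + c*h)
353/J(13, N) + 467/x = 353/(-4 + 0*13) + 467/(100643/630) = 353/(-4 + 0) + 467*(630/100643) = 353/(-4) + 294210/100643 = 353*(-1/4) + 294210/100643 = -353/4 + 294210/100643 = -34350139/402572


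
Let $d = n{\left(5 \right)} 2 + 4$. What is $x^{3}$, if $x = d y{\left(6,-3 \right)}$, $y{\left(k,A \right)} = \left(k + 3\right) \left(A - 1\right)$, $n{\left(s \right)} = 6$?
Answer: $-191102976$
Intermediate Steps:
$y{\left(k,A \right)} = \left(-1 + A\right) \left(3 + k\right)$ ($y{\left(k,A \right)} = \left(3 + k\right) \left(-1 + A\right) = \left(-1 + A\right) \left(3 + k\right)$)
$d = 16$ ($d = 6 \cdot 2 + 4 = 12 + 4 = 16$)
$x = -576$ ($x = 16 \left(-3 - 6 + 3 \left(-3\right) - 18\right) = 16 \left(-3 - 6 - 9 - 18\right) = 16 \left(-36\right) = -576$)
$x^{3} = \left(-576\right)^{3} = -191102976$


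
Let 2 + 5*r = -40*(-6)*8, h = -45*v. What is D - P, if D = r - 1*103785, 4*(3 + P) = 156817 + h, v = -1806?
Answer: -3258403/20 ≈ -1.6292e+5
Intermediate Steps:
h = 81270 (h = -45*(-1806) = 81270)
P = 238075/4 (P = -3 + (156817 + 81270)/4 = -3 + (¼)*238087 = -3 + 238087/4 = 238075/4 ≈ 59519.)
r = 1918/5 (r = -⅖ + (-40*(-6)*8)/5 = -⅖ + (240*8)/5 = -⅖ + (⅕)*1920 = -⅖ + 384 = 1918/5 ≈ 383.60)
D = -517007/5 (D = 1918/5 - 1*103785 = 1918/5 - 103785 = -517007/5 ≈ -1.0340e+5)
D - P = -517007/5 - 1*238075/4 = -517007/5 - 238075/4 = -3258403/20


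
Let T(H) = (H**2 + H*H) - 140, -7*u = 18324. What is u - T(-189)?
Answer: -517438/7 ≈ -73920.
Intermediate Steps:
u = -18324/7 (u = -1/7*18324 = -18324/7 ≈ -2617.7)
T(H) = -140 + 2*H**2 (T(H) = (H**2 + H**2) - 140 = 2*H**2 - 140 = -140 + 2*H**2)
u - T(-189) = -18324/7 - (-140 + 2*(-189)**2) = -18324/7 - (-140 + 2*35721) = -18324/7 - (-140 + 71442) = -18324/7 - 1*71302 = -18324/7 - 71302 = -517438/7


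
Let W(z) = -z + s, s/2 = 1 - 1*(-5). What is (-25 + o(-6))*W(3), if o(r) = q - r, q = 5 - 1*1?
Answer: -135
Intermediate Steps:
s = 12 (s = 2*(1 - 1*(-5)) = 2*(1 + 5) = 2*6 = 12)
q = 4 (q = 5 - 1 = 4)
W(z) = 12 - z (W(z) = -z + 12 = 12 - z)
o(r) = 4 - r
(-25 + o(-6))*W(3) = (-25 + (4 - 1*(-6)))*(12 - 1*3) = (-25 + (4 + 6))*(12 - 3) = (-25 + 10)*9 = -15*9 = -135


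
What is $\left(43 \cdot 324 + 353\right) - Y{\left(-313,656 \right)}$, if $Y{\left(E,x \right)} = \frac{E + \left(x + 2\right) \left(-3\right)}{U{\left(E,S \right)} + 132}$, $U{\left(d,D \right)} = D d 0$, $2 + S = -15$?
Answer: $\frac{1887907}{132} \approx 14302.0$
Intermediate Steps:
$S = -17$ ($S = -2 - 15 = -17$)
$U{\left(d,D \right)} = 0$
$Y{\left(E,x \right)} = - \frac{1}{22} - \frac{x}{44} + \frac{E}{132}$ ($Y{\left(E,x \right)} = \frac{E + \left(x + 2\right) \left(-3\right)}{0 + 132} = \frac{E + \left(2 + x\right) \left(-3\right)}{132} = \left(E - \left(6 + 3 x\right)\right) \frac{1}{132} = \left(-6 + E - 3 x\right) \frac{1}{132} = - \frac{1}{22} - \frac{x}{44} + \frac{E}{132}$)
$\left(43 \cdot 324 + 353\right) - Y{\left(-313,656 \right)} = \left(43 \cdot 324 + 353\right) - \left(- \frac{1}{22} - \frac{164}{11} + \frac{1}{132} \left(-313\right)\right) = \left(13932 + 353\right) - \left(- \frac{1}{22} - \frac{164}{11} - \frac{313}{132}\right) = 14285 - - \frac{2287}{132} = 14285 + \frac{2287}{132} = \frac{1887907}{132}$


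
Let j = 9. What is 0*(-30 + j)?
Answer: 0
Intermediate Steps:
0*(-30 + j) = 0*(-30 + 9) = 0*(-21) = 0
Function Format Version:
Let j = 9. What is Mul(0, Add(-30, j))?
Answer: 0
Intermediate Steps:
Mul(0, Add(-30, j)) = Mul(0, Add(-30, 9)) = Mul(0, -21) = 0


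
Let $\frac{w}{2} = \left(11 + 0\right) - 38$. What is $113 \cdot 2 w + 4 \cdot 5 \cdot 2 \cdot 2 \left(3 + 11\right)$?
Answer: $-11084$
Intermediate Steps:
$w = -54$ ($w = 2 \left(\left(11 + 0\right) - 38\right) = 2 \left(11 - 38\right) = 2 \left(-27\right) = -54$)
$113 \cdot 2 w + 4 \cdot 5 \cdot 2 \cdot 2 \left(3 + 11\right) = 113 \cdot 2 \left(-54\right) + 4 \cdot 5 \cdot 2 \cdot 2 \left(3 + 11\right) = 113 \left(-108\right) + 20 \cdot 4 \cdot 14 = -12204 + 80 \cdot 14 = -12204 + 1120 = -11084$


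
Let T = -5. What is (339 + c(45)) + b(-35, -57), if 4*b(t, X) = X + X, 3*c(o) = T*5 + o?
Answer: 1903/6 ≈ 317.17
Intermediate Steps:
c(o) = -25/3 + o/3 (c(o) = (-5*5 + o)/3 = (-25 + o)/3 = -25/3 + o/3)
b(t, X) = X/2 (b(t, X) = (X + X)/4 = (2*X)/4 = X/2)
(339 + c(45)) + b(-35, -57) = (339 + (-25/3 + (⅓)*45)) + (½)*(-57) = (339 + (-25/3 + 15)) - 57/2 = (339 + 20/3) - 57/2 = 1037/3 - 57/2 = 1903/6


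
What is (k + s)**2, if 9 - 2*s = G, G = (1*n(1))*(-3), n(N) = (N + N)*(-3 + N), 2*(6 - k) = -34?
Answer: 1849/4 ≈ 462.25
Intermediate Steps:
k = 23 (k = 6 - 1/2*(-34) = 6 + 17 = 23)
n(N) = 2*N*(-3 + N) (n(N) = (2*N)*(-3 + N) = 2*N*(-3 + N))
G = 12 (G = (1*(2*1*(-3 + 1)))*(-3) = (1*(2*1*(-2)))*(-3) = (1*(-4))*(-3) = -4*(-3) = 12)
s = -3/2 (s = 9/2 - 1/2*12 = 9/2 - 6 = -3/2 ≈ -1.5000)
(k + s)**2 = (23 - 3/2)**2 = (43/2)**2 = 1849/4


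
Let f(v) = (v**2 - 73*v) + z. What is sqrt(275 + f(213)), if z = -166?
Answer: 173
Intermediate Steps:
f(v) = -166 + v**2 - 73*v (f(v) = (v**2 - 73*v) - 166 = -166 + v**2 - 73*v)
sqrt(275 + f(213)) = sqrt(275 + (-166 + 213**2 - 73*213)) = sqrt(275 + (-166 + 45369 - 15549)) = sqrt(275 + 29654) = sqrt(29929) = 173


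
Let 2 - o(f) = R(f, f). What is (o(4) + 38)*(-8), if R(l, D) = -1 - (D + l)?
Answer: -392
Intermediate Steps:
R(l, D) = -1 - D - l (R(l, D) = -1 + (-D - l) = -1 - D - l)
o(f) = 3 + 2*f (o(f) = 2 - (-1 - f - f) = 2 - (-1 - 2*f) = 2 + (1 + 2*f) = 3 + 2*f)
(o(4) + 38)*(-8) = ((3 + 2*4) + 38)*(-8) = ((3 + 8) + 38)*(-8) = (11 + 38)*(-8) = 49*(-8) = -392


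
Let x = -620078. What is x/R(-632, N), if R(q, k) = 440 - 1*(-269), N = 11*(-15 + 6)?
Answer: -620078/709 ≈ -874.58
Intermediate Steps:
N = -99 (N = 11*(-9) = -99)
R(q, k) = 709 (R(q, k) = 440 + 269 = 709)
x/R(-632, N) = -620078/709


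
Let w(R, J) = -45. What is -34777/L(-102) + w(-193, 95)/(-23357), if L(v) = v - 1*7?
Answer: 812291294/2545913 ≈ 319.06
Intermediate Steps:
L(v) = -7 + v (L(v) = v - 7 = -7 + v)
-34777/L(-102) + w(-193, 95)/(-23357) = -34777/(-7 - 102) - 45/(-23357) = -34777/(-109) - 45*(-1/23357) = -34777*(-1/109) + 45/23357 = 34777/109 + 45/23357 = 812291294/2545913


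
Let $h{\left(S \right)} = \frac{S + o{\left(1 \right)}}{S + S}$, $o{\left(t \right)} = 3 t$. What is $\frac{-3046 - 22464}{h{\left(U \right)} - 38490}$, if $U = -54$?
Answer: $\frac{918360}{1385623} \approx 0.66278$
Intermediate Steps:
$h{\left(S \right)} = \frac{3 + S}{2 S}$ ($h{\left(S \right)} = \frac{S + 3 \cdot 1}{S + S} = \frac{S + 3}{2 S} = \left(3 + S\right) \frac{1}{2 S} = \frac{3 + S}{2 S}$)
$\frac{-3046 - 22464}{h{\left(U \right)} - 38490} = \frac{-3046 - 22464}{\frac{3 - 54}{2 \left(-54\right)} - 38490} = - \frac{25510}{\frac{1}{2} \left(- \frac{1}{54}\right) \left(-51\right) - 38490} = - \frac{25510}{\frac{17}{36} - 38490} = - \frac{25510}{- \frac{1385623}{36}} = \left(-25510\right) \left(- \frac{36}{1385623}\right) = \frac{918360}{1385623}$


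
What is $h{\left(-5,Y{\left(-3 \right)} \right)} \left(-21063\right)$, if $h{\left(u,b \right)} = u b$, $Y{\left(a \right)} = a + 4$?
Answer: $105315$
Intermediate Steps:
$Y{\left(a \right)} = 4 + a$
$h{\left(u,b \right)} = b u$
$h{\left(-5,Y{\left(-3 \right)} \right)} \left(-21063\right) = \left(4 - 3\right) \left(-5\right) \left(-21063\right) = 1 \left(-5\right) \left(-21063\right) = \left(-5\right) \left(-21063\right) = 105315$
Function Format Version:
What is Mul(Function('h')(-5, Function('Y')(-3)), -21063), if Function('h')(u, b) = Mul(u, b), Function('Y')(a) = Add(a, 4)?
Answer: 105315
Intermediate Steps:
Function('Y')(a) = Add(4, a)
Function('h')(u, b) = Mul(b, u)
Mul(Function('h')(-5, Function('Y')(-3)), -21063) = Mul(Mul(Add(4, -3), -5), -21063) = Mul(Mul(1, -5), -21063) = Mul(-5, -21063) = 105315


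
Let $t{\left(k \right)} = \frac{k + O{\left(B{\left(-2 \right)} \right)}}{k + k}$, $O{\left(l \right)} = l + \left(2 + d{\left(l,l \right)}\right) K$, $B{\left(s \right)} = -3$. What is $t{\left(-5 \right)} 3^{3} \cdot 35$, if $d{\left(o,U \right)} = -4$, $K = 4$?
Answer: $1512$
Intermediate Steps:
$O{\left(l \right)} = -8 + l$ ($O{\left(l \right)} = l + \left(2 - 4\right) 4 = l - 8 = -8 + l$)
$t{\left(k \right)} = \frac{-11 + k}{2 k}$ ($t{\left(k \right)} = \frac{k - 11}{k + k} = \frac{k - 11}{2 k} = \left(-11 + k\right) \frac{1}{2 k} = \frac{-11 + k}{2 k}$)
$t{\left(-5 \right)} 3^{3} \cdot 35 = \frac{-11 - 5}{2 \left(-5\right)} 3^{3} \cdot 35 = \frac{1}{2} \left(- \frac{1}{5}\right) \left(-16\right) 27 \cdot 35 = \frac{8}{5} \cdot 27 \cdot 35 = \frac{216}{5} \cdot 35 = 1512$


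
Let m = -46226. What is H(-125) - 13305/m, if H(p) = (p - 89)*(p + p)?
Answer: 2473104305/46226 ≈ 53500.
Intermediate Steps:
H(p) = 2*p*(-89 + p) (H(p) = (-89 + p)*(2*p) = 2*p*(-89 + p))
H(-125) - 13305/m = 2*(-125)*(-89 - 125) - 13305/(-46226) = 2*(-125)*(-214) - 13305*(-1/46226) = 53500 + 13305/46226 = 2473104305/46226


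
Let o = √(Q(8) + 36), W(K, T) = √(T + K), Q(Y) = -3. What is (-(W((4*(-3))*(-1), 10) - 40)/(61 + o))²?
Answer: (40 - √22)²/(61 + √33)² ≈ 0.27987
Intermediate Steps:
W(K, T) = √(K + T)
o = √33 (o = √(-3 + 36) = √33 ≈ 5.7446)
(-(W((4*(-3))*(-1), 10) - 40)/(61 + o))² = (-(√((4*(-3))*(-1) + 10) - 40)/(61 + √33))² = (-(√(-12*(-1) + 10) - 40)/(61 + √33))² = (-(√(12 + 10) - 40)/(61 + √33))² = (-(√22 - 40)/(61 + √33))² = (-(-40 + √22)/(61 + √33))² = (-40 + √22)²/(61 + √33)²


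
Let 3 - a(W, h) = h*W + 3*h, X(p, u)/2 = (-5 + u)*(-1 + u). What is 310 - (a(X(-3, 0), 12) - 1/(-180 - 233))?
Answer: 191218/413 ≈ 463.00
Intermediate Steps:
X(p, u) = 2*(-1 + u)*(-5 + u) (X(p, u) = 2*((-5 + u)*(-1 + u)) = 2*((-1 + u)*(-5 + u)) = 2*(-1 + u)*(-5 + u))
a(W, h) = 3 - 3*h - W*h (a(W, h) = 3 - (h*W + 3*h) = 3 - (W*h + 3*h) = 3 - (3*h + W*h) = 3 + (-3*h - W*h) = 3 - 3*h - W*h)
310 - (a(X(-3, 0), 12) - 1/(-180 - 233)) = 310 - ((3 - 3*12 - 1*(10 - 12*0 + 2*0**2)*12) - 1/(-180 - 233)) = 310 - ((3 - 36 - 1*(10 + 0 + 2*0)*12) - 1/(-413)) = 310 - ((3 - 36 - 1*(10 + 0 + 0)*12) - 1*(-1/413)) = 310 - ((3 - 36 - 1*10*12) + 1/413) = 310 - ((3 - 36 - 120) + 1/413) = 310 - (-153 + 1/413) = 310 - 1*(-63188/413) = 310 + 63188/413 = 191218/413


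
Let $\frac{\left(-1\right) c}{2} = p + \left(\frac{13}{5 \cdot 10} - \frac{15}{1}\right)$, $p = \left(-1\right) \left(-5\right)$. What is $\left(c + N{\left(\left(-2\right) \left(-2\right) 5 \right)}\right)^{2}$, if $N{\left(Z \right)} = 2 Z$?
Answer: $\frac{2211169}{625} \approx 3537.9$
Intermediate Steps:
$p = 5$
$c = \frac{487}{25}$ ($c = - 2 \left(5 + \left(\frac{13}{5 \cdot 10} - \frac{15}{1}\right)\right) = - 2 \left(5 + \left(\frac{13}{50} - 15\right)\right) = - 2 \left(5 - \frac{737}{50}\right) = \left(-2\right) \left(- \frac{487}{50}\right) = \frac{487}{25} \approx 19.48$)
$\left(c + N{\left(\left(-2\right) \left(-2\right) 5 \right)}\right)^{2} = \left(\frac{487}{25} + 2 \left(-2\right) \left(-2\right) 5\right)^{2} = \left(\frac{487}{25} + 2 \cdot 4 \cdot 5\right)^{2} = \left(\frac{487}{25} + 2 \cdot 20\right)^{2} = \left(\frac{487}{25} + 40\right)^{2} = \left(\frac{1487}{25}\right)^{2} = \frac{2211169}{625}$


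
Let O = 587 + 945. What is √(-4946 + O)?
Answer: I*√3414 ≈ 58.429*I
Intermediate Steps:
O = 1532
√(-4946 + O) = √(-4946 + 1532) = √(-3414) = I*√3414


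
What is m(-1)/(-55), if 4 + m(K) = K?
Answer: 1/11 ≈ 0.090909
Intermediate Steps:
m(K) = -4 + K
m(-1)/(-55) = (-4 - 1)/(-55) = -1/55*(-5) = 1/11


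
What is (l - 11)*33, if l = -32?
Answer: -1419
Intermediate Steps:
(l - 11)*33 = (-32 - 11)*33 = -43*33 = -1419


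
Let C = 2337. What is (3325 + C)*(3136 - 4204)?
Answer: -6047016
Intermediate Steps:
(3325 + C)*(3136 - 4204) = (3325 + 2337)*(3136 - 4204) = 5662*(-1068) = -6047016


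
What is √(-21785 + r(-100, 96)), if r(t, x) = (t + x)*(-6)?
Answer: I*√21761 ≈ 147.52*I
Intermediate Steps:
r(t, x) = -6*t - 6*x
√(-21785 + r(-100, 96)) = √(-21785 + (-6*(-100) - 6*96)) = √(-21785 + (600 - 576)) = √(-21785 + 24) = √(-21761) = I*√21761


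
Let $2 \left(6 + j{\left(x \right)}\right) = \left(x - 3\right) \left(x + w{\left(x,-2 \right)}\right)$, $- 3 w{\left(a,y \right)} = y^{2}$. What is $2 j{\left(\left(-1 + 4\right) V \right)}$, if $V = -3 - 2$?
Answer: $282$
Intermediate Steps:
$w{\left(a,y \right)} = - \frac{y^{2}}{3}$
$V = -5$
$j{\left(x \right)} = -6 + \frac{\left(-3 + x\right) \left(- \frac{4}{3} + x\right)}{2}$ ($j{\left(x \right)} = -6 + \frac{\left(x - 3\right) \left(x - \frac{\left(-2\right)^{2}}{3}\right)}{2} = -6 + \frac{\left(-3 + x\right) \left(x - \frac{4}{3}\right)}{2} = -6 + \frac{\left(-3 + x\right) \left(- \frac{4}{3} + x\right)}{2}$)
$2 j{\left(\left(-1 + 4\right) V \right)} = 2 \left(-4 + \frac{\left(\left(-1 + 4\right) \left(-5\right)\right)^{2}}{2} - \frac{13 \left(-1 + 4\right) \left(-5\right)}{6}\right) = 2 \left(-4 + \frac{\left(3 \left(-5\right)\right)^{2}}{2} - \frac{13 \cdot 3 \left(-5\right)}{6}\right) = 2 \left(-4 + \frac{\left(-15\right)^{2}}{2} - - \frac{65}{2}\right) = 2 \left(-4 + \frac{1}{2} \cdot 225 + \frac{65}{2}\right) = 2 \left(-4 + \frac{225}{2} + \frac{65}{2}\right) = 2 \cdot 141 = 282$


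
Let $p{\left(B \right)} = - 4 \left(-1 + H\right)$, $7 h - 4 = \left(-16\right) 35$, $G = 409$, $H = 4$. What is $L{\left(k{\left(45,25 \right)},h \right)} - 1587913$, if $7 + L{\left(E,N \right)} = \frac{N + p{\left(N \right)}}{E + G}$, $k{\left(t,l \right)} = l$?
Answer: $- \frac{2412050800}{1519} \approx -1.5879 \cdot 10^{6}$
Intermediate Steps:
$h = - \frac{556}{7}$ ($h = \frac{4}{7} + \frac{\left(-16\right) 35}{7} = \frac{4}{7} + \frac{1}{7} \left(-560\right) = \frac{4}{7} - 80 = - \frac{556}{7} \approx -79.429$)
$p{\left(B \right)} = -12$ ($p{\left(B \right)} = - 4 \left(-1 + 4\right) = \left(-4\right) 3 = -12$)
$L{\left(E,N \right)} = -7 + \frac{-12 + N}{409 + E}$ ($L{\left(E,N \right)} = -7 + \frac{N - 12}{E + 409} = -7 + \frac{-12 + N}{409 + E}$)
$L{\left(k{\left(45,25 \right)},h \right)} - 1587913 = \frac{-2875 - \frac{556}{7} - 175}{409 + 25} - 1587913 = \frac{-2875 - \frac{556}{7} - 175}{434} + \left(-1712475 + 124562\right) = \frac{1}{434} \left(- \frac{21906}{7}\right) - 1587913 = - \frac{10953}{1519} - 1587913 = - \frac{2412050800}{1519}$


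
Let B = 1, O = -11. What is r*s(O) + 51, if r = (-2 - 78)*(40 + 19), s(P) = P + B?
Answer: 47251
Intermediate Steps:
s(P) = 1 + P (s(P) = P + 1 = 1 + P)
r = -4720 (r = -80*59 = -4720)
r*s(O) + 51 = -4720*(1 - 11) + 51 = -4720*(-10) + 51 = 47200 + 51 = 47251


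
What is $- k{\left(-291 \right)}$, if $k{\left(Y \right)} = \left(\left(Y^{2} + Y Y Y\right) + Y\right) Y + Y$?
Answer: $-7146313980$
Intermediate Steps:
$k{\left(Y \right)} = Y + Y \left(Y + Y^{2} + Y^{3}\right)$ ($k{\left(Y \right)} = \left(\left(Y^{2} + Y^{2} Y\right) + Y\right) Y + Y = \left(\left(Y^{2} + Y^{3}\right) + Y\right) Y + Y = \left(Y + Y^{2} + Y^{3}\right) Y + Y = Y \left(Y + Y^{2} + Y^{3}\right) + Y = Y + Y \left(Y + Y^{2} + Y^{3}\right)$)
$- k{\left(-291 \right)} = - \left(-291\right) \left(1 - 291 + \left(-291\right)^{2} + \left(-291\right)^{3}\right) = - \left(-291\right) \left(1 - 291 + 84681 - 24642171\right) = - \left(-291\right) \left(-24557780\right) = \left(-1\right) 7146313980 = -7146313980$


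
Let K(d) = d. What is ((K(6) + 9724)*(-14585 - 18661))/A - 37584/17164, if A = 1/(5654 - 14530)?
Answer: 12320491938829884/4291 ≈ 2.8712e+12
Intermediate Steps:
A = -1/8876 (A = 1/(-8876) = -1/8876 ≈ -0.00011266)
((K(6) + 9724)*(-14585 - 18661))/A - 37584/17164 = ((6 + 9724)*(-14585 - 18661))/(-1/8876) - 37584/17164 = (9730*(-33246))*(-8876) - 37584*1/17164 = -323483580*(-8876) - 9396/4291 = 2871240256080 - 9396/4291 = 12320491938829884/4291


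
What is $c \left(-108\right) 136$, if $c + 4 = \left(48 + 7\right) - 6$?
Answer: $-660960$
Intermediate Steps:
$c = 45$ ($c = -4 + \left(\left(48 + 7\right) - 6\right) = -4 + \left(55 - 6\right) = -4 + 49 = 45$)
$c \left(-108\right) 136 = 45 \left(-108\right) 136 = \left(-4860\right) 136 = -660960$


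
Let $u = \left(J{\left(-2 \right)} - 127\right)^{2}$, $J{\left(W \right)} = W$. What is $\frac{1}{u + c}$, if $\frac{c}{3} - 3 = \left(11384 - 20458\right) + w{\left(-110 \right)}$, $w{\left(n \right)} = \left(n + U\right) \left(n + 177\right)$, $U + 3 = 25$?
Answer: $- \frac{1}{28260} \approx -3.5386 \cdot 10^{-5}$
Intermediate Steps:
$U = 22$ ($U = -3 + 25 = 22$)
$w{\left(n \right)} = \left(22 + n\right) \left(177 + n\right)$ ($w{\left(n \right)} = \left(n + 22\right) \left(n + 177\right) = \left(22 + n\right) \left(177 + n\right)$)
$u = 16641$ ($u = \left(-2 - 127\right)^{2} = \left(-129\right)^{2} = 16641$)
$c = -44901$ ($c = 9 + 3 \left(\left(11384 - 20458\right) + \left(3894 + \left(-110\right)^{2} + 199 \left(-110\right)\right)\right) = 9 + 3 \left(-9074 + \left(3894 + 12100 - 21890\right)\right) = 9 + 3 \left(-9074 - 5896\right) = 9 + 3 \left(-14970\right) = 9 - 44910 = -44901$)
$\frac{1}{u + c} = \frac{1}{16641 - 44901} = \frac{1}{-28260} = - \frac{1}{28260}$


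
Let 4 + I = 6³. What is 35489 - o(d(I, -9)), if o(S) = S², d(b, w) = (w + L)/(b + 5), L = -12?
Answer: 34104920/961 ≈ 35489.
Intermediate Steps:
I = 212 (I = -4 + 6³ = -4 + 216 = 212)
d(b, w) = (-12 + w)/(5 + b) (d(b, w) = (w - 12)/(b + 5) = (-12 + w)/(5 + b))
35489 - o(d(I, -9)) = 35489 - ((-12 - 9)/(5 + 212))² = 35489 - (-21/217)² = 35489 - ((1/217)*(-21))² = 35489 - (-3/31)² = 35489 - 1*9/961 = 35489 - 9/961 = 34104920/961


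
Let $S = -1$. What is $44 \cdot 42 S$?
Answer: $-1848$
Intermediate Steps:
$44 \cdot 42 S = 44 \cdot 42 \left(-1\right) = 1848 \left(-1\right) = -1848$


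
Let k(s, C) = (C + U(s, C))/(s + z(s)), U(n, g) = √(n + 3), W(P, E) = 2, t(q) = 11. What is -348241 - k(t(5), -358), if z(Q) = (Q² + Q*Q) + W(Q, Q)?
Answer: -88801097/255 - √14/255 ≈ -3.4824e+5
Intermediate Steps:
U(n, g) = √(3 + n)
z(Q) = 2 + 2*Q² (z(Q) = (Q² + Q*Q) + 2 = (Q² + Q²) + 2 = 2*Q² + 2 = 2 + 2*Q²)
k(s, C) = (C + √(3 + s))/(2 + s + 2*s²) (k(s, C) = (C + √(3 + s))/(s + (2 + 2*s²)) = (C + √(3 + s))/(2 + s + 2*s²))
-348241 - k(t(5), -358) = -348241 - (-358 + √(3 + 11))/(2 + 11 + 2*11²) = -348241 - (-358 + √14)/(2 + 11 + 2*121) = -348241 - (-358 + √14)/(2 + 11 + 242) = -348241 - (-358 + √14)/255 = -348241 - (-358/255 + √14/255) = -348241 + (358/255 - √14/255) = -88801097/255 - √14/255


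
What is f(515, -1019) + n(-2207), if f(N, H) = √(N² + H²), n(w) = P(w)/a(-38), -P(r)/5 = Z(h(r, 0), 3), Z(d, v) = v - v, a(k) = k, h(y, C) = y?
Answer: √1303586 ≈ 1141.7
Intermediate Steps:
Z(d, v) = 0
P(r) = 0 (P(r) = -5*0 = 0)
n(w) = 0 (n(w) = 0/(-38) = 0*(-1/38) = 0)
f(N, H) = √(H² + N²)
f(515, -1019) + n(-2207) = √((-1019)² + 515²) + 0 = √(1038361 + 265225) + 0 = √1303586 + 0 = √1303586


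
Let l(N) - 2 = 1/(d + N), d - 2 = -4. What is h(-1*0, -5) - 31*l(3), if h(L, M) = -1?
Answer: -94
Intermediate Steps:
d = -2 (d = 2 - 4 = -2)
l(N) = 2 + 1/(-2 + N)
h(-1*0, -5) - 31*l(3) = -1 - 31*(-3 + 2*3)/(-2 + 3) = -1 - 31*(-3 + 6)/1 = -1 - 31*3 = -1 - 93 = -94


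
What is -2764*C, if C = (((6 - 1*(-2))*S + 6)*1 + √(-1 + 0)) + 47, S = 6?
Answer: -279164 - 2764*I ≈ -2.7916e+5 - 2764.0*I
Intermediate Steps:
C = 101 + I (C = (((6 - 1*(-2))*6 + 6)*1 + √(-1 + 0)) + 47 = (((6 + 2)*6 + 6)*1 + √(-1)) + 47 = ((8*6 + 6)*1 + I) + 47 = ((48 + 6)*1 + I) + 47 = (54*1 + I) + 47 = (54 + I) + 47 = 101 + I ≈ 101.0 + 1.0*I)
-2764*C = -2764*(101 + I) = -279164 - 2764*I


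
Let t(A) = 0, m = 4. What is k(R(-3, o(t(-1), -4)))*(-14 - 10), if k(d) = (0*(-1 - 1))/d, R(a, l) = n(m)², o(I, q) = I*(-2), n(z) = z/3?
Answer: 0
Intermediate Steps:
n(z) = z/3 (n(z) = z*(⅓) = z/3)
o(I, q) = -2*I
R(a, l) = 16/9 (R(a, l) = ((⅓)*4)² = (4/3)² = 16/9)
k(d) = 0 (k(d) = (0*(-2))/d = 0/d = 0)
k(R(-3, o(t(-1), -4)))*(-14 - 10) = 0*(-14 - 10) = 0*(-24) = 0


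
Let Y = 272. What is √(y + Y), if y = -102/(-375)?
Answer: √170170/25 ≈ 16.501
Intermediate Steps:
y = 34/125 (y = -102*(-1/375) = 34/125 ≈ 0.27200)
√(y + Y) = √(34/125 + 272) = √(34034/125) = √170170/25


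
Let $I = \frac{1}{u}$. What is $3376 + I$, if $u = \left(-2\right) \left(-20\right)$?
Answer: $\frac{135041}{40} \approx 3376.0$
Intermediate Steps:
$u = 40$
$I = \frac{1}{40} \approx 0.025$
$3376 + I = 3376 + \frac{1}{40} = \frac{135041}{40}$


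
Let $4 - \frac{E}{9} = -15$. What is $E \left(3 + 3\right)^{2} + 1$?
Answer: $6157$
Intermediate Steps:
$E = 171$ ($E = 36 - -135 = 36 + 135 = 171$)
$E \left(3 + 3\right)^{2} + 1 = 171 \left(3 + 3\right)^{2} + 1 = 171 \cdot 6^{2} + 1 = 171 \cdot 36 + 1 = 6156 + 1 = 6157$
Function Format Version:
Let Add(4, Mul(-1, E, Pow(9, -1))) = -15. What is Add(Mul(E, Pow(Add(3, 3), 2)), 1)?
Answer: 6157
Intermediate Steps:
E = 171 (E = Add(36, Mul(-9, -15)) = Add(36, 135) = 171)
Add(Mul(E, Pow(Add(3, 3), 2)), 1) = Add(Mul(171, Pow(Add(3, 3), 2)), 1) = Add(Mul(171, Pow(6, 2)), 1) = Add(Mul(171, 36), 1) = Add(6156, 1) = 6157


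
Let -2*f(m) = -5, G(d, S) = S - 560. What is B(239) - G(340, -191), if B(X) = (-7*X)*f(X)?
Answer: -6863/2 ≈ -3431.5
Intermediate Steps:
G(d, S) = -560 + S
f(m) = 5/2 (f(m) = -½*(-5) = 5/2)
B(X) = -35*X/2 (B(X) = -7*X*(5/2) = -35*X/2)
B(239) - G(340, -191) = -35/2*239 - (-560 - 191) = -8365/2 - 1*(-751) = -8365/2 + 751 = -6863/2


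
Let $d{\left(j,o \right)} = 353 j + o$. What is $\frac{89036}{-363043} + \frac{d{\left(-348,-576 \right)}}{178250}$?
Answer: $- \frac{6067743406}{6471241475} \approx -0.93765$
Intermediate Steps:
$d{\left(j,o \right)} = o + 353 j$
$\frac{89036}{-363043} + \frac{d{\left(-348,-576 \right)}}{178250} = \frac{89036}{-363043} + \frac{-576 + 353 \left(-348\right)}{178250} = 89036 \left(- \frac{1}{363043}\right) + \left(-576 - 122844\right) \frac{1}{178250} = - \frac{89036}{363043} - \frac{12342}{17825} = - \frac{6067743406}{6471241475}$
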